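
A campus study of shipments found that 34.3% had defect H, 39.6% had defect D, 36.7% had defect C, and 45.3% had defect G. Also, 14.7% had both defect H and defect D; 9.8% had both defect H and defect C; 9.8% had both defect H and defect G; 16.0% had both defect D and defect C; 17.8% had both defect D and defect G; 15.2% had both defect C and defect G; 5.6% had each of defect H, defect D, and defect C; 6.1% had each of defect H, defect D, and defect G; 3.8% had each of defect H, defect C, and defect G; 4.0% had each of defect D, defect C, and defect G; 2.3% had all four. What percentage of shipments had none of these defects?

10.2%

P(at least one) = 34.3 + 39.6 + 36.7 + 45.3 − 14.7 − 9.8 − 9.8 − 16.0 − 17.8 − 15.2 + 5.6 + 6.1 + 3.8 + 4.0 − 2.3 = 89.8%
P(none) = 100% − 89.8% = 10.2%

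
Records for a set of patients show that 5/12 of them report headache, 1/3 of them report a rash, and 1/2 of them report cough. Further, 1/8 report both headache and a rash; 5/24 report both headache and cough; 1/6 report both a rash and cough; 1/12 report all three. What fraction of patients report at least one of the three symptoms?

5/6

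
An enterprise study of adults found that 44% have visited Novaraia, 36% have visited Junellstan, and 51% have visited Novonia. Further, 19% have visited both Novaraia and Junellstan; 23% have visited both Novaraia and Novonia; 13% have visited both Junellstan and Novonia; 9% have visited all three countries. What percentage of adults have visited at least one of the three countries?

P(≥1) = 44 + 36 + 51 − 19 − 23 − 13 + 9 = 85%

85%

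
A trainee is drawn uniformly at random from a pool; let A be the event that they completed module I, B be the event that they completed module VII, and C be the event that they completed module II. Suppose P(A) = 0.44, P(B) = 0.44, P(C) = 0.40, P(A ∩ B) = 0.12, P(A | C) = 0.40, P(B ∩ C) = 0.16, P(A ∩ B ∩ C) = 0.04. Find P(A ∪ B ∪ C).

0.88

P(A ∩ C) = P(C)·P(A|C) = 0.40 × 0.40 = 0.16
By inclusion–exclusion:
P(A ∪ B ∪ C) = 0.44 + 0.44 + 0.40 − 0.12 − 0.16 − 0.16 + 0.04 = 0.88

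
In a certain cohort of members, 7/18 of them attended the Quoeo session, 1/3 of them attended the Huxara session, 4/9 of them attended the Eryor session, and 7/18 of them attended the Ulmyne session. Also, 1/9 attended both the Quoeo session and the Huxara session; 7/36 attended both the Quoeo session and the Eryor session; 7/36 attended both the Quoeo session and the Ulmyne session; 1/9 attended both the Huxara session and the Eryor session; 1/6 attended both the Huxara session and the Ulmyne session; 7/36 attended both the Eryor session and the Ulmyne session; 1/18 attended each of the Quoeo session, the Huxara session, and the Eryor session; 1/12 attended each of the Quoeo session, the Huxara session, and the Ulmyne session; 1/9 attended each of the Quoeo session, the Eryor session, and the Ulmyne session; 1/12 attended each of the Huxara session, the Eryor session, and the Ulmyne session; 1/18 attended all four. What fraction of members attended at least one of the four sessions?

P(at least one) = 7/18 + 1/3 + 4/9 + 7/18 − 1/9 − 7/36 − 7/36 − 1/9 − 1/6 − 7/36 + 1/18 + 1/12 + 1/9 + 1/12 − 1/18 = 31/36

31/36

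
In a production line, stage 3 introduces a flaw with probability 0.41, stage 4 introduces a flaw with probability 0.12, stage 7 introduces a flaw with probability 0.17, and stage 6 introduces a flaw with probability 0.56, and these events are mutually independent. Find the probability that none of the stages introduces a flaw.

Independence gives P(none) = ∏(1 − pᵢ).
P(none) = (1 − 0.41) × (1 − 0.12) × (1 − 0.17) × (1 − 0.56) = 0.59 × 0.88 × 0.83 × 0.44 = 0.18961184

0.18961184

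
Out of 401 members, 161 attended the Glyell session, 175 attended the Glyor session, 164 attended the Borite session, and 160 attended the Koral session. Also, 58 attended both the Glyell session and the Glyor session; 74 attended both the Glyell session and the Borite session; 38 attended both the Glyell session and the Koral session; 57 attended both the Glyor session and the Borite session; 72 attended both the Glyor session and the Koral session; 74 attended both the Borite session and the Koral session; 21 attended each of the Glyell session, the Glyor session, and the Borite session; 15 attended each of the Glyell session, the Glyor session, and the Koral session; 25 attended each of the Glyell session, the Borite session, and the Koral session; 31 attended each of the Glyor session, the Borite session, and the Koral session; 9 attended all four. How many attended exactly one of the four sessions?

154

Using the inclusion–exclusion count for exactly one event:
N(exactly one) = 161 + 175 + 164 + 160 − 2·58 − 2·74 − 2·38 − 2·57 − 2·72 − 2·74 + 3·21 + 3·15 + 3·25 + 3·31 − 4·9 = 154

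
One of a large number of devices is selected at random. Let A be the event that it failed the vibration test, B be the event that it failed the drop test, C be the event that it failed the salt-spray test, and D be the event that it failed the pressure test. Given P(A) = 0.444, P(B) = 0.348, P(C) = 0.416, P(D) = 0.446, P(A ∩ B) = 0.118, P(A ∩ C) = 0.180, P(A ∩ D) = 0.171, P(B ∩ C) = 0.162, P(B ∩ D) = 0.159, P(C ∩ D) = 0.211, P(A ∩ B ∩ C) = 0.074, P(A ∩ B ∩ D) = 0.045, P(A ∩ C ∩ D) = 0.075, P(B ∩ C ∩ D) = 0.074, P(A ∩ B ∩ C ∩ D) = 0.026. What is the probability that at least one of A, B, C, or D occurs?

P(A ∪ B ∪ C ∪ D) = 0.444 + 0.348 + 0.416 + 0.446 − 0.118 − 0.180 − 0.171 − 0.162 − 0.159 − 0.211 + 0.074 + 0.045 + 0.075 + 0.074 − 0.026 = 0.895

0.895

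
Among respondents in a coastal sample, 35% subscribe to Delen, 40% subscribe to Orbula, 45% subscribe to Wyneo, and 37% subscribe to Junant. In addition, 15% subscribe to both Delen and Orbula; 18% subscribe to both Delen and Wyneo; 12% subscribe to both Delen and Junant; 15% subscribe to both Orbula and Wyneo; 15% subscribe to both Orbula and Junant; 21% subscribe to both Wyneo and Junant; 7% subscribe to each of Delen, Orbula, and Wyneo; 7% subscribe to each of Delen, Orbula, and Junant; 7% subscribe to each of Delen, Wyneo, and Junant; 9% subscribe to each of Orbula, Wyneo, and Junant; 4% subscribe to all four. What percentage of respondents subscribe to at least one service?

Using inclusion–exclusion:
P(at least one) = 35 + 40 + 45 + 37 − 15 − 18 − 12 − 15 − 15 − 21 + 7 + 7 + 7 + 9 − 4 = 87%

87%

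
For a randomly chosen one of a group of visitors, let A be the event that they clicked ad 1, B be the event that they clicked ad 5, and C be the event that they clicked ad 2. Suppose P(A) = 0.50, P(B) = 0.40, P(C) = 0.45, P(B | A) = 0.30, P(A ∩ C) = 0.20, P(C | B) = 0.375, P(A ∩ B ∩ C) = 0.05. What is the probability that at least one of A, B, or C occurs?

P(A ∩ B) = P(A)·P(B|A) = 0.50 × 0.30 = 0.15
P(B ∩ C) = P(B)·P(C|B) = 0.40 × 0.375 = 0.15
P(A ∪ B ∪ C) = 0.50 + 0.40 + 0.45 − 0.15 − 0.20 − 0.15 + 0.05 = 0.90

0.90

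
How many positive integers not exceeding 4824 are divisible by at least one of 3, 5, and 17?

Apply inclusion-exclusion:
⌊4824/3⌋ + ⌊4824/5⌋ + ⌊4824/17⌋ − ⌊4824/15⌋ − ⌊4824/51⌋ − ⌊4824/85⌋ + ⌊4824/255⌋ = 1608 + 964 + 283 − 321 − 94 − 56 + 18 = 2402

2402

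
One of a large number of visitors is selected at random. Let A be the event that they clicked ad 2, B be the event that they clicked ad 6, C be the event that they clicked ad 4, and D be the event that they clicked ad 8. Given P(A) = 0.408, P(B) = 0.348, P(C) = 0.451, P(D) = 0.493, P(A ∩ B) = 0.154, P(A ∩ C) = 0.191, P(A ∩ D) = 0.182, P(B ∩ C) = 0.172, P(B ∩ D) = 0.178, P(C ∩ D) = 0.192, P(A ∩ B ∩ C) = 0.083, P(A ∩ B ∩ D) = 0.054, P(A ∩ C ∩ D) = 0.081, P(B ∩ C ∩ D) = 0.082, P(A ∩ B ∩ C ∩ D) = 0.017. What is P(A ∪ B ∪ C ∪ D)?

P(A ∪ B ∪ C ∪ D) = 0.408 + 0.348 + 0.451 + 0.493 − 0.154 − 0.191 − 0.182 − 0.172 − 0.178 − 0.192 + 0.083 + 0.054 + 0.081 + 0.082 − 0.017 = 0.914

0.914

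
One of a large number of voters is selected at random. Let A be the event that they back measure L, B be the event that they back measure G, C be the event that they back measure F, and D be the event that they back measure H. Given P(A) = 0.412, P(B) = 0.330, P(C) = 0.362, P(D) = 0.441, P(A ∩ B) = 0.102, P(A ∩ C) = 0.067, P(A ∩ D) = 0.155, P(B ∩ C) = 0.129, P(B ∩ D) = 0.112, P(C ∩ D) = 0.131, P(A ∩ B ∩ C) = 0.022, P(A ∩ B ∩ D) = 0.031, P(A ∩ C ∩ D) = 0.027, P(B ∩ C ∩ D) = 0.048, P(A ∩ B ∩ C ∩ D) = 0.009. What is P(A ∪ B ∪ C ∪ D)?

0.968

By inclusion-exclusion,
P(A ∪ B ∪ C ∪ D) = 0.412 + 0.330 + 0.362 + 0.441 − 0.102 − 0.067 − 0.155 − 0.129 − 0.112 − 0.131 + 0.022 + 0.031 + 0.027 + 0.048 − 0.009 = 0.968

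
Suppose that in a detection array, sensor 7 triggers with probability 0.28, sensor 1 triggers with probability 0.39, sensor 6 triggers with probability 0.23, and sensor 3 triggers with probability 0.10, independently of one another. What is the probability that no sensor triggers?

0.3043656

P(none) = (1 − 0.28) × (1 − 0.39) × (1 − 0.23) × (1 − 0.10) = 0.72 × 0.61 × 0.77 × 0.90 = 0.3043656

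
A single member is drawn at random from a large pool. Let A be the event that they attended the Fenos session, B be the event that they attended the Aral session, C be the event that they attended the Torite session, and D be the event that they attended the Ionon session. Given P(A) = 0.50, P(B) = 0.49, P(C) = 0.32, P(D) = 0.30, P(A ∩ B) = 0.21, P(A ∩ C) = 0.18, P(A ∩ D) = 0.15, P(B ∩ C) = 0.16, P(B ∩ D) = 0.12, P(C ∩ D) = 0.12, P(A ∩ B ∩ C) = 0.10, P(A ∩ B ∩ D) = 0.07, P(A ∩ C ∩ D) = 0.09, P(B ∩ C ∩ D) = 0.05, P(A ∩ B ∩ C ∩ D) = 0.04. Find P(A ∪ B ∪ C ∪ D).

0.94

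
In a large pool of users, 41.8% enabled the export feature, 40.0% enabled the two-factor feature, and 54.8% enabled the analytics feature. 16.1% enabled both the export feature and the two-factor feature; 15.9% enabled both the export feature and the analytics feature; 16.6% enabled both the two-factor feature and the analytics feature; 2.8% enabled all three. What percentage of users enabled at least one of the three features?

90.8%

P(union) = 41.8 + 40.0 + 54.8 − 16.1 − 15.9 − 16.6 + 2.8 = 90.8%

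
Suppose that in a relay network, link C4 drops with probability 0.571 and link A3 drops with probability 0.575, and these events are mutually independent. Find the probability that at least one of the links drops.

0.817675

P(none) = (1 − 0.571) × (1 − 0.575) = 0.429 × 0.425 = 0.182325
P(at least one) = 1 − 0.182325 = 0.817675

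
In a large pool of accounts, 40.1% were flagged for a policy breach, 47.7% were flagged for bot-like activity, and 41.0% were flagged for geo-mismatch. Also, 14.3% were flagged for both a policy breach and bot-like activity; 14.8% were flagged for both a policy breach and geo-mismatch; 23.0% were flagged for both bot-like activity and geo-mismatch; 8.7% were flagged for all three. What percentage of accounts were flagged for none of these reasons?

Inclusion–exclusion gives
P(≥1) = 40.1 + 47.7 + 41.0 − 14.3 − 14.8 − 23.0 + 8.7 = 85.4%
P(none) = 100% − 85.4% = 14.6%

14.6%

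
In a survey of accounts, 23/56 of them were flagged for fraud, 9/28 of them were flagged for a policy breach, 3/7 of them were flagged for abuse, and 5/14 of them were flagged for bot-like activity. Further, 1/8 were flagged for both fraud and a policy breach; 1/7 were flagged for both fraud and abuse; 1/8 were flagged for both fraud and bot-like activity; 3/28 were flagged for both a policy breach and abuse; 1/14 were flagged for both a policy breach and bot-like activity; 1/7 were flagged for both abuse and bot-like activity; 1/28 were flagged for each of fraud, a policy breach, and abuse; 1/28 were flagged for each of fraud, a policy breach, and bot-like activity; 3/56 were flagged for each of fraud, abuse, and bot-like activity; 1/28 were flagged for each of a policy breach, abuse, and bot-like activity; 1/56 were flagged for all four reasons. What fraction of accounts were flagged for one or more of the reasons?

53/56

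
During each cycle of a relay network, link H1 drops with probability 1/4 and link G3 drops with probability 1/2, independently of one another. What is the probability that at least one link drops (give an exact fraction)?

Since the events are independent, P(none) is the product of the individual non-occurrence probabilities.
P(none) = (1 − 1/4) × (1 − 1/2) = 3/4 × 1/2 = 3/8
P(at least one) = 1 − 3/8 = 5/8

5/8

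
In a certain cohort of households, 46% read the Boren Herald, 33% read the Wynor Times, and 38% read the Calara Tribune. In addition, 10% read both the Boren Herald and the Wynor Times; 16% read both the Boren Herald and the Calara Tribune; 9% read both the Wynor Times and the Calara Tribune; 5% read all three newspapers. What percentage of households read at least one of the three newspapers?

87%

P(at least one) = 46 + 33 + 38 − 10 − 16 − 9 + 5 = 87%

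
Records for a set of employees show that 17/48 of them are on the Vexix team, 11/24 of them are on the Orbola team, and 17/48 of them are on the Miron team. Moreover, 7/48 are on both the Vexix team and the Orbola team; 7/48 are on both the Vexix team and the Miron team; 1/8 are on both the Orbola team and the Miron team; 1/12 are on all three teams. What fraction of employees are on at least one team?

5/6

P(≥1) = 17/48 + 11/24 + 17/48 − 7/48 − 7/48 − 1/8 + 1/12 = 5/6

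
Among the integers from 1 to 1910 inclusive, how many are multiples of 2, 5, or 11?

1216

floor(1910/2) + floor(1910/5) + floor(1910/11) − floor(1910/10) − floor(1910/22) − floor(1910/55) + floor(1910/110) = 955 + 382 + 173 − 191 − 86 − 34 + 17 = 1216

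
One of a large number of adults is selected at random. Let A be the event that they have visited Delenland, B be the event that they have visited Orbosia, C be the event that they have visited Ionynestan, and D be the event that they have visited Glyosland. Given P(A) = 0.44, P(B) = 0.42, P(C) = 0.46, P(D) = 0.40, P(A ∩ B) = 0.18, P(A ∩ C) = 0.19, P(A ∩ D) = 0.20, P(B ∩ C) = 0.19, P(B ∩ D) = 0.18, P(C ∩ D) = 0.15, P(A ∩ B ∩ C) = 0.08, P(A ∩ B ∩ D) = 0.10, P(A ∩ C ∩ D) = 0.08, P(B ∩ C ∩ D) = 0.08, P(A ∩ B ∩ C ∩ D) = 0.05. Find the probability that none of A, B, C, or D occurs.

0.08

Using inclusion–exclusion:
P(A ∪ B ∪ C ∪ D) = 0.44 + 0.42 + 0.46 + 0.40 − 0.18 − 0.19 − 0.20 − 0.19 − 0.18 − 0.15 + 0.08 + 0.10 + 0.08 + 0.08 − 0.05 = 0.92
P(none) = 1 − 0.92 = 0.08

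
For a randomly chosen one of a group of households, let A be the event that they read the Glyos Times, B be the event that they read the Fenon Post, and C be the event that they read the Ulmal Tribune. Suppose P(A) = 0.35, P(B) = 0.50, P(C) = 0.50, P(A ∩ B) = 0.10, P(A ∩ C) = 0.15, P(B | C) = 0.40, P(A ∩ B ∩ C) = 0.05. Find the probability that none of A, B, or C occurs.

0.05

P(B ∩ C) = P(C)·P(B|C) = 0.50 × 0.40 = 0.20
By inclusion–exclusion:
P(A ∪ B ∪ C) = 0.35 + 0.50 + 0.50 − 0.10 − 0.15 − 0.20 + 0.05 = 0.95
P(none) = 1 − 0.95 = 0.05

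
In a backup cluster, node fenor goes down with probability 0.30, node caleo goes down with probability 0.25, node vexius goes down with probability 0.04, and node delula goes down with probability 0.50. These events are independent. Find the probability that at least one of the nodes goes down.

0.748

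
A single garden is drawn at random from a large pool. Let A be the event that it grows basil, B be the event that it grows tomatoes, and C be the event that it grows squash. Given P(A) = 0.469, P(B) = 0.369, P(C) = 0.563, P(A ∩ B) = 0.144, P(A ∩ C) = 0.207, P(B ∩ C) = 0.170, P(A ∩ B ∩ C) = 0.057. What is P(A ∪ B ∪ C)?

By inclusion–exclusion:
P(A ∪ B ∪ C) = 0.469 + 0.369 + 0.563 − 0.144 − 0.207 − 0.170 + 0.057 = 0.937

0.937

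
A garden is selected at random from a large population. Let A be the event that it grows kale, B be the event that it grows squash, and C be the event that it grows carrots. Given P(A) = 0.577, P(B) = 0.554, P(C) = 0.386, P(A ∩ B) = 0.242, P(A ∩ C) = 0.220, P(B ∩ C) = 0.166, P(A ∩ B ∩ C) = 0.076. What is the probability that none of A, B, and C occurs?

0.035

P(A ∪ B ∪ C) = 0.577 + 0.554 + 0.386 − 0.242 − 0.220 − 0.166 + 0.076 = 0.965
P(none) = 1 − 0.965 = 0.035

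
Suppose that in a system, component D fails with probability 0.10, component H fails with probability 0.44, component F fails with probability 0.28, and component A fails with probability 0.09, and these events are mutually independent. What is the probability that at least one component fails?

P(none) = (1 − 0.10) × (1 − 0.44) × (1 − 0.28) × (1 − 0.09) = 0.90 × 0.56 × 0.72 × 0.91 = 0.3302208
P(at least one) = 1 − 0.3302208 = 0.6697792

0.6697792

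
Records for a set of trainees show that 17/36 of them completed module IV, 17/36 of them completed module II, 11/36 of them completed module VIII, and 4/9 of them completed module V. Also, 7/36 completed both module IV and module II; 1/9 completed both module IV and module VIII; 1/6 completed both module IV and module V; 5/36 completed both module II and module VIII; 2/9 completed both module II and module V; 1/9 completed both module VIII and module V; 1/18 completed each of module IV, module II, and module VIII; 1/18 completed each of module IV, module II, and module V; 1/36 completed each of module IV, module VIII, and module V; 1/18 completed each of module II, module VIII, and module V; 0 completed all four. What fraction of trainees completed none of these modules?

1/18

By inclusion–exclusion:
P(union) = 17/36 + 17/36 + 11/36 + 4/9 − 7/36 − 1/9 − 1/6 − 5/36 − 2/9 − 1/9 + 1/18 + 1/18 + 1/36 + 1/18 − 0 = 17/18
P(none) = 1 − 17/18 = 1/18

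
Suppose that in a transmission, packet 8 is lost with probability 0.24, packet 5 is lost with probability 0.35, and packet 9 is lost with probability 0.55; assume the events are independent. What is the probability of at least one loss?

0.7777

P(none) = (1 − 0.24) × (1 − 0.35) × (1 − 0.55) = 0.76 × 0.65 × 0.45 = 0.2223
P(at least one) = 1 − 0.2223 = 0.7777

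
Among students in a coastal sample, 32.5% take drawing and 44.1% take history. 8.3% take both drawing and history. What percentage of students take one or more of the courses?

68.3%

Inclusion–exclusion gives
P(≥1) = 32.5 + 44.1 − 8.3 = 68.3%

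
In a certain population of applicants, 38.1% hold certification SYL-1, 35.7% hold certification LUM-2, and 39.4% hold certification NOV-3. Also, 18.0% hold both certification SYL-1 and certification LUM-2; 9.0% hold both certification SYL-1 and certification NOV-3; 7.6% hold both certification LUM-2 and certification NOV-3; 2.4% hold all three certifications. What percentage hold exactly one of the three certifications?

By inclusion–exclusion (exactly-one form):
P(exactly one) = 38.1 + 35.7 + 39.4 − 2·18.0 − 2·9.0 − 2·7.6 + 3·2.4 = 51.2%

51.2%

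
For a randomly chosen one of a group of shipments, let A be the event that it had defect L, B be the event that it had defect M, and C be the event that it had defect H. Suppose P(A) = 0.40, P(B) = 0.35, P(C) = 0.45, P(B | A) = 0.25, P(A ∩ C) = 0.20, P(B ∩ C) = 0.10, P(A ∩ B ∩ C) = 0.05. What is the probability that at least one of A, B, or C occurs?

P(A ∩ B) = P(A)·P(B|A) = 0.40 × 0.25 = 0.10
P(A ∪ B ∪ C) = 0.40 + 0.35 + 0.45 − 0.10 − 0.20 − 0.10 + 0.05 = 0.85

0.85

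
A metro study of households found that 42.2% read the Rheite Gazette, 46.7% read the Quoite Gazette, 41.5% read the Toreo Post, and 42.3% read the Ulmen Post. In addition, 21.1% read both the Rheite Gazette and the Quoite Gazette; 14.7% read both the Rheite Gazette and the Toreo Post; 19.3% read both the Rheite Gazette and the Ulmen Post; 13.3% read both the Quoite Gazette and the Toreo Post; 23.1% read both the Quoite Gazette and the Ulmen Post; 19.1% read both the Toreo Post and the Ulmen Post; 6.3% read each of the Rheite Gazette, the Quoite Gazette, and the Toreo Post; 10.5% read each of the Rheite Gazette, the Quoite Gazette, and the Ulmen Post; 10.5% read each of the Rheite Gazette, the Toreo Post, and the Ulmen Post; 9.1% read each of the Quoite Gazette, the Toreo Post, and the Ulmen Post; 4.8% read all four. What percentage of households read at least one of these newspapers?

93.7%

Inclusion–exclusion gives
P(at least one) = 42.2 + 46.7 + 41.5 + 42.3 − 21.1 − 14.7 − 19.3 − 13.3 − 23.1 − 19.1 + 6.3 + 10.5 + 10.5 + 9.1 − 4.8 = 93.7%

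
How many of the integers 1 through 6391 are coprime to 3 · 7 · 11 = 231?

3320

2130 + 913 + 581 − 304 − 193 − 83 + 27 = 3071
6391 − 3071 = 3320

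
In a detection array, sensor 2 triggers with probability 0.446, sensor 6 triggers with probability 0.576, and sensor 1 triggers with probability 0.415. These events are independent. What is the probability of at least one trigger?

P(none) = (1 − 0.446) × (1 − 0.576) × (1 − 0.415) = 0.554 × 0.424 × 0.585 = 0.13741416
P(at least one) = 1 − 0.13741416 = 0.86258584

0.86258584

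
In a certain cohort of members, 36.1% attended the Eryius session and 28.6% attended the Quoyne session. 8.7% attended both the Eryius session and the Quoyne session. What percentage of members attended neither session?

Using inclusion–exclusion:
P(union) = 36.1 + 28.6 − 8.7 = 56.0%
P(none) = 100% − 56.0% = 44.0%

44.0%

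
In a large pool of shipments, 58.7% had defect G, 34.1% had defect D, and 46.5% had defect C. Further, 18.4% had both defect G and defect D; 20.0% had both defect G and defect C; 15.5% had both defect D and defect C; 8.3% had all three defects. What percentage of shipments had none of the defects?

6.3%

Using inclusion–exclusion:
P(union) = 58.7 + 34.1 + 46.5 − 18.4 − 20.0 − 15.5 + 8.3 = 93.7%
P(none) = 100% − 93.7% = 6.3%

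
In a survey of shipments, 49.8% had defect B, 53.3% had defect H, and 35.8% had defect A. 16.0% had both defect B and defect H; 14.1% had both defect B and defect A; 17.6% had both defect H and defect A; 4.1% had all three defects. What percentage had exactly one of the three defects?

55.8%

Using the inclusion–exclusion count for exactly one event:
P(exactly one) = 49.8 + 53.3 + 35.8 − 2·16.0 − 2·14.1 − 2·17.6 + 3·4.1 = 55.8%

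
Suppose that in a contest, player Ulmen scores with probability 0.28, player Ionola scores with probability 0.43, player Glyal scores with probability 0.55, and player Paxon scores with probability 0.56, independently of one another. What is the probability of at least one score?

Since the events are independent, P(none) is the product of the individual non-occurrence probabilities.
P(none) = (1 − 0.28) × (1 − 0.43) × (1 − 0.55) × (1 − 0.56) = 0.72 × 0.57 × 0.45 × 0.44 = 0.0812592
P(at least one) = 1 − 0.0812592 = 0.9187408

0.9187408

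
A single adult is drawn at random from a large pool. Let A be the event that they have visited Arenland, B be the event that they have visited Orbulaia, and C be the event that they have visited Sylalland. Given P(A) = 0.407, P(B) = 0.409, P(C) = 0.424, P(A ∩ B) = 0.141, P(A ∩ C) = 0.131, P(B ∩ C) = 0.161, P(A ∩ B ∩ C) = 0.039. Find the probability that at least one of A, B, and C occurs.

0.846

P(A ∪ B ∪ C) = 0.407 + 0.409 + 0.424 − 0.141 − 0.131 − 0.161 + 0.039 = 0.846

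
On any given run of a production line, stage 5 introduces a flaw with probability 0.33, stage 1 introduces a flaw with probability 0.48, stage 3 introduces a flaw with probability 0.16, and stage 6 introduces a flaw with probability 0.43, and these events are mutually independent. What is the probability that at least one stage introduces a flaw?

0.83318608

Independence gives P(none) = ∏(1 − pᵢ).
P(none) = (1 − 0.33) × (1 − 0.48) × (1 − 0.16) × (1 − 0.43) = 0.67 × 0.52 × 0.84 × 0.57 = 0.16681392
P(at least one) = 1 − 0.16681392 = 0.83318608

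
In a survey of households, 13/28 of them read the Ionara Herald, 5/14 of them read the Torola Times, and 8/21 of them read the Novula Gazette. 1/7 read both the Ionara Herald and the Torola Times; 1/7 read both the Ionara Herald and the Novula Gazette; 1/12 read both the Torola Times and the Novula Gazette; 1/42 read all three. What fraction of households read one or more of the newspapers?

6/7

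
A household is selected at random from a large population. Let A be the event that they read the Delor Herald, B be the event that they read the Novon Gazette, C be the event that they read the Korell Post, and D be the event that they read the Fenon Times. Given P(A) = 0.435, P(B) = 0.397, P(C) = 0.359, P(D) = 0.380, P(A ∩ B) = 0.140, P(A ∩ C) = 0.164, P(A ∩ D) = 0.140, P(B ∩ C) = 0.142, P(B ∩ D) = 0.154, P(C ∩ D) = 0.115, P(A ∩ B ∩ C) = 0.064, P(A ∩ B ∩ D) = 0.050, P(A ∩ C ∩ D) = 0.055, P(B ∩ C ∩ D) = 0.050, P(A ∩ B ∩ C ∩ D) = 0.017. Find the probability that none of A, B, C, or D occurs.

0.082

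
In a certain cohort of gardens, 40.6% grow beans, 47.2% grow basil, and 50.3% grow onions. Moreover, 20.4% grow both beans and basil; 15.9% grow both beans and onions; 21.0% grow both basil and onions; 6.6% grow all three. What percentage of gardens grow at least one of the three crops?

Apply inclusion-exclusion:
P(≥1) = 40.6 + 47.2 + 50.3 − 20.4 − 15.9 − 21.0 + 6.6 = 87.4%

87.4%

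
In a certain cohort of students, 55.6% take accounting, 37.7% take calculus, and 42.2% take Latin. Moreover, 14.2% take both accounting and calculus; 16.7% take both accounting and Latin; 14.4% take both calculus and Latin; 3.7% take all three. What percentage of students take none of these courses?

6.1%

P(≥1) = 55.6 + 37.7 + 42.2 − 14.2 − 16.7 − 14.4 + 3.7 = 93.9%
P(none) = 100% − 93.9% = 6.1%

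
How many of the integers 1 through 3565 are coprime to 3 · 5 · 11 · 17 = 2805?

1627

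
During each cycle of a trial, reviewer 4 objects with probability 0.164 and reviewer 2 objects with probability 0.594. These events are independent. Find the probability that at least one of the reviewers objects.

0.660584

P(none) = (1 − 0.164) × (1 − 0.594) = 0.836 × 0.406 = 0.339416
P(at least one) = 1 − 0.339416 = 0.660584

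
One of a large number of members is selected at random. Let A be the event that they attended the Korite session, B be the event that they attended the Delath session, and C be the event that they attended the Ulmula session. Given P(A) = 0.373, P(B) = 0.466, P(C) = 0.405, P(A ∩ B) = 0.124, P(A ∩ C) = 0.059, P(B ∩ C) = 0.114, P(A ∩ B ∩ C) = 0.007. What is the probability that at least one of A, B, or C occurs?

0.954

P(A ∪ B ∪ C) = 0.373 + 0.466 + 0.405 − 0.124 − 0.059 − 0.114 + 0.007 = 0.954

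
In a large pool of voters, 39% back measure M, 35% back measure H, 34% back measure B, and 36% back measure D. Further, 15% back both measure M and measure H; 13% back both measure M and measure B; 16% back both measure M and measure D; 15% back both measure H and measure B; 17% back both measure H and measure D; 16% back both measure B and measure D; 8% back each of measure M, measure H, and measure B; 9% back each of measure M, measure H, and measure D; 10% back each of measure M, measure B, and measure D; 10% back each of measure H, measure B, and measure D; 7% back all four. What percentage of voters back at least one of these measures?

By inclusion–exclusion:
P(at least one) = 39 + 35 + 34 + 36 − 15 − 13 − 16 − 15 − 17 − 16 + 8 + 9 + 10 + 10 − 7 = 82%

82%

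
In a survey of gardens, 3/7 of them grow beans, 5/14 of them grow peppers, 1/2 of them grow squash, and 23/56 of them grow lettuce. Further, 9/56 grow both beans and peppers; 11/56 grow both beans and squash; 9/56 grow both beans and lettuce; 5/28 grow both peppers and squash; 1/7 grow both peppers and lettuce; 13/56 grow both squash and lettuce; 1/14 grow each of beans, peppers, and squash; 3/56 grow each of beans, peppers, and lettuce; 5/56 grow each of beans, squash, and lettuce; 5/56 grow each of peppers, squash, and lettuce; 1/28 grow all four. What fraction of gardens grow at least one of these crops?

P(≥1) = 3/7 + 5/14 + 1/2 + 23/56 − 9/56 − 11/56 − 9/56 − 5/28 − 1/7 − 13/56 + 1/14 + 3/56 + 5/56 + 5/56 − 1/28 = 25/28

25/28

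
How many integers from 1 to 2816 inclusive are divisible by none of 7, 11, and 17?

Using inclusion–exclusion:
floor(2816/7) + floor(2816/11) + floor(2816/17) − floor(2816/77) − floor(2816/119) − floor(2816/187) + floor(2816/1309) = 402 + 256 + 165 − 36 − 23 − 15 + 2 = 751
2816 − 751 = 2065

2065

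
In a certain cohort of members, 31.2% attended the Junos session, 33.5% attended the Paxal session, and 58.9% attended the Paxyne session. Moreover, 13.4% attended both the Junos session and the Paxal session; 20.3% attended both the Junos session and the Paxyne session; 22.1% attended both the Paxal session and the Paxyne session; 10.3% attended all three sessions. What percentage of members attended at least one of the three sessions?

P(union) = 31.2 + 33.5 + 58.9 − 13.4 − 20.3 − 22.1 + 10.3 = 78.1%

78.1%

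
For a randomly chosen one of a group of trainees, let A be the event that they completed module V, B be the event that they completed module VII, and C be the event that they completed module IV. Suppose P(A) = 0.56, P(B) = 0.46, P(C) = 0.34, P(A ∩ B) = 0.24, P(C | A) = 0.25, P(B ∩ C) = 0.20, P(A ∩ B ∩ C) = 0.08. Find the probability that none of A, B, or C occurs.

0.14

P(A ∩ C) = P(A)·P(C|A) = 0.56 × 0.25 = 0.14
By inclusion-exclusion,
P(A ∪ B ∪ C) = 0.56 + 0.46 + 0.34 − 0.24 − 0.14 − 0.20 + 0.08 = 0.86
P(none) = 1 − 0.86 = 0.14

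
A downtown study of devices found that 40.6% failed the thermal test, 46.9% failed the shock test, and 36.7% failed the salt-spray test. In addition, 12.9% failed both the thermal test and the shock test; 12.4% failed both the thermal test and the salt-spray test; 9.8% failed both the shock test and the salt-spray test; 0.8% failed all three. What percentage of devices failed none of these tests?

Inclusion–exclusion gives
P(union) = 40.6 + 46.9 + 36.7 − 12.9 − 12.4 − 9.8 + 0.8 = 89.9%
P(none) = 100% − 89.9% = 10.1%

10.1%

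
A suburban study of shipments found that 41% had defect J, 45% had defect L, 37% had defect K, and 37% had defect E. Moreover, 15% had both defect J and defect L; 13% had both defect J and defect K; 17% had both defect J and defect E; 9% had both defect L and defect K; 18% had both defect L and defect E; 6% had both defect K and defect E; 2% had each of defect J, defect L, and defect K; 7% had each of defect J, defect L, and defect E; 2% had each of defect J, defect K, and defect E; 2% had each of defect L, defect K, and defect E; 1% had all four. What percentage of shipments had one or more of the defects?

P(≥1) = 41 + 45 + 37 + 37 − 15 − 13 − 17 − 9 − 18 − 6 + 2 + 7 + 2 + 2 − 1 = 94%

94%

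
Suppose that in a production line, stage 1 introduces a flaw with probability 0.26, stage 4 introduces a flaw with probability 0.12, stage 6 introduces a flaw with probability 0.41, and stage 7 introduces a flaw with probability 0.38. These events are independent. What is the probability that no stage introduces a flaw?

0.23820896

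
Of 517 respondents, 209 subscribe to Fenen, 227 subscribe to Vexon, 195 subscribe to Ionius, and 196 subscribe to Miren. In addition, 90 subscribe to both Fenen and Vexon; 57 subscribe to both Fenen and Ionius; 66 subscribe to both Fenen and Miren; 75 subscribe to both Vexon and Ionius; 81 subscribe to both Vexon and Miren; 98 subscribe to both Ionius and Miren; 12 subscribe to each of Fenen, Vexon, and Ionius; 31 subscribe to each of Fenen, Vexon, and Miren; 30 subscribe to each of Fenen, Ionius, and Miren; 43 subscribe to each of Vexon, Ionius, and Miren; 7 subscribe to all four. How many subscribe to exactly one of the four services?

213

By inclusion–exclusion (exactly-one form):
|exactly one| = 209 + 227 + 195 + 196 − 2·90 − 2·57 − 2·66 − 2·75 − 2·81 − 2·98 + 3·12 + 3·31 + 3·30 + 3·43 − 4·7 = 213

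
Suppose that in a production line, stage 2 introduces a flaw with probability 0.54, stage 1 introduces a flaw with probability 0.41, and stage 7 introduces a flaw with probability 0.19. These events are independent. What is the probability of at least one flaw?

0.780166

P(none) = (1 − 0.54) × (1 − 0.41) × (1 − 0.19) = 0.46 × 0.59 × 0.81 = 0.219834
P(at least one) = 1 − 0.219834 = 0.780166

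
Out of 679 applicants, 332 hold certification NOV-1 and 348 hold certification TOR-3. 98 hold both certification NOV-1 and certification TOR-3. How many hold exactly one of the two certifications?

Using the inclusion–exclusion count for exactly one event:
N(exactly one) = 332 + 348 − 2·98 = 484

484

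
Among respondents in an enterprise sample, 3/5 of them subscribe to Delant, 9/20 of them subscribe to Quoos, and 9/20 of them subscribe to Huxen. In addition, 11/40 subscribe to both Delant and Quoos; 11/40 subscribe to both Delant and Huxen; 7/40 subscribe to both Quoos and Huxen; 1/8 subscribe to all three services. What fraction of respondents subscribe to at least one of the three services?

By inclusion–exclusion:
P(≥1) = 3/5 + 9/20 + 9/20 − 11/40 − 11/40 − 7/40 + 1/8 = 9/10

9/10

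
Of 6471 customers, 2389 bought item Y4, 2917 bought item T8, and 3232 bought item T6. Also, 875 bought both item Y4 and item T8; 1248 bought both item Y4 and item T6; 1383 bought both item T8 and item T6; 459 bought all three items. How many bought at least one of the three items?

5491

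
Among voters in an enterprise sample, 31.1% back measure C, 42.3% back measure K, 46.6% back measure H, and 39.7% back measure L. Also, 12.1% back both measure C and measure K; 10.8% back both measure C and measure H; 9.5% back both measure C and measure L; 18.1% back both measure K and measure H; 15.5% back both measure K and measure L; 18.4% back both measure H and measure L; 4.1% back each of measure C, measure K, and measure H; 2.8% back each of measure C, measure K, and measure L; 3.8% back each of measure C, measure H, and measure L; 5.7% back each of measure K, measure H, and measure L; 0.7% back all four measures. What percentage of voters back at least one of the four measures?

91.0%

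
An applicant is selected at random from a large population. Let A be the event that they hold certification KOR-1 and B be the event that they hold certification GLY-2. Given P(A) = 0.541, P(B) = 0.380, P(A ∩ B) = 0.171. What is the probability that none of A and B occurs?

0.250

P(A ∪ B) = 0.541 + 0.380 − 0.171 = 0.750
P(none) = 1 − 0.750 = 0.250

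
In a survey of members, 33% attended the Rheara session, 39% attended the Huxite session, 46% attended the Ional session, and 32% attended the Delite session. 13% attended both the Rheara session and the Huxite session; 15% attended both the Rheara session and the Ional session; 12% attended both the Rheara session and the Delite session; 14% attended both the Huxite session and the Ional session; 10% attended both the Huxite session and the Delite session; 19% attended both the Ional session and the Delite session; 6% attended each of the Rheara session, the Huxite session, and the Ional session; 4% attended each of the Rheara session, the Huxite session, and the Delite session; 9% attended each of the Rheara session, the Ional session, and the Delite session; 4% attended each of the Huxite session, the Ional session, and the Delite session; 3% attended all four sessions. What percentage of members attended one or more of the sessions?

87%

Using inclusion–exclusion:
P(union) = 33 + 39 + 46 + 32 − 13 − 15 − 12 − 14 − 10 − 19 + 6 + 4 + 9 + 4 − 3 = 87%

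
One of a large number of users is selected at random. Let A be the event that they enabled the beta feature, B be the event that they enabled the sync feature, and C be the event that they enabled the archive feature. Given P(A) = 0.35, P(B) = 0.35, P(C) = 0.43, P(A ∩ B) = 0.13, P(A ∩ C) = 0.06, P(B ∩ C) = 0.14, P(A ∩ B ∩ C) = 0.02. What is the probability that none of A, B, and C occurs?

By inclusion–exclusion:
P(A ∪ B ∪ C) = 0.35 + 0.35 + 0.43 − 0.13 − 0.06 − 0.14 + 0.02 = 0.82
P(none) = 1 − 0.82 = 0.18

0.18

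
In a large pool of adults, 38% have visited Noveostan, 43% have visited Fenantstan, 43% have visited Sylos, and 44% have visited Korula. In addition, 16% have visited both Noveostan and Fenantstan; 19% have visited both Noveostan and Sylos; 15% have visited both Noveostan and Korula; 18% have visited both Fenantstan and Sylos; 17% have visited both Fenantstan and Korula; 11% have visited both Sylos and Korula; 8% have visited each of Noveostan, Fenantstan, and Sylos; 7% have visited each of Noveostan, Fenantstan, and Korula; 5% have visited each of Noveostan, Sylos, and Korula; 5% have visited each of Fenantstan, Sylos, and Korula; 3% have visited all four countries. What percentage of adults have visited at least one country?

94%

Apply inclusion-exclusion:
P(at least one) = 38 + 43 + 43 + 44 − 16 − 19 − 15 − 18 − 17 − 11 + 8 + 7 + 5 + 5 − 3 = 94%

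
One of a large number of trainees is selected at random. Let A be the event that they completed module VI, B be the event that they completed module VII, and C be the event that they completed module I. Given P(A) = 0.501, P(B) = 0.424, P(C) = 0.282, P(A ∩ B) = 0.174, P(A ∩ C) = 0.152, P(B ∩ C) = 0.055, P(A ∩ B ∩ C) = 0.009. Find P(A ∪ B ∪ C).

P(A ∪ B ∪ C) = 0.501 + 0.424 + 0.282 − 0.174 − 0.152 − 0.055 + 0.009 = 0.835

0.835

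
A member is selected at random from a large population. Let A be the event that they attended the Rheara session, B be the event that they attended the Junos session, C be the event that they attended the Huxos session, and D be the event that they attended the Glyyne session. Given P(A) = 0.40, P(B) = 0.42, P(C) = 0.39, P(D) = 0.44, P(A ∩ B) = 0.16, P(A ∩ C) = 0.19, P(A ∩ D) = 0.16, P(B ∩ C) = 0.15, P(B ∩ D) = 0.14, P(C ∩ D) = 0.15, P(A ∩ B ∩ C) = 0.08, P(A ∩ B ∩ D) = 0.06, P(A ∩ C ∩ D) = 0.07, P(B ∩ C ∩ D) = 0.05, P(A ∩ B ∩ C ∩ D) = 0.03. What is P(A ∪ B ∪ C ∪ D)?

By inclusion-exclusion,
P(A ∪ B ∪ C ∪ D) = 0.40 + 0.42 + 0.39 + 0.44 − 0.16 − 0.19 − 0.16 − 0.15 − 0.14 − 0.15 + 0.08 + 0.06 + 0.07 + 0.05 − 0.03 = 0.93

0.93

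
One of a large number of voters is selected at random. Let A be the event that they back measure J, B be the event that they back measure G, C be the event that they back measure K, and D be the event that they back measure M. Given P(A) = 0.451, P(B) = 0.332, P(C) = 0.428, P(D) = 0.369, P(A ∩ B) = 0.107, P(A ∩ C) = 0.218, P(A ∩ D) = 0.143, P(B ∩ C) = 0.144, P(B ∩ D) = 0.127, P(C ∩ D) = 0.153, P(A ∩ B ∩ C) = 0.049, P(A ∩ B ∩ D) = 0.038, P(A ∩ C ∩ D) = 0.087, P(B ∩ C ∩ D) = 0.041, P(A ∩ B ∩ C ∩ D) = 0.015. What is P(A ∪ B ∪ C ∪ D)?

0.888

P(A ∪ B ∪ C ∪ D) = 0.451 + 0.332 + 0.428 + 0.369 − 0.107 − 0.218 − 0.143 − 0.144 − 0.127 − 0.153 + 0.049 + 0.038 + 0.087 + 0.041 − 0.015 = 0.888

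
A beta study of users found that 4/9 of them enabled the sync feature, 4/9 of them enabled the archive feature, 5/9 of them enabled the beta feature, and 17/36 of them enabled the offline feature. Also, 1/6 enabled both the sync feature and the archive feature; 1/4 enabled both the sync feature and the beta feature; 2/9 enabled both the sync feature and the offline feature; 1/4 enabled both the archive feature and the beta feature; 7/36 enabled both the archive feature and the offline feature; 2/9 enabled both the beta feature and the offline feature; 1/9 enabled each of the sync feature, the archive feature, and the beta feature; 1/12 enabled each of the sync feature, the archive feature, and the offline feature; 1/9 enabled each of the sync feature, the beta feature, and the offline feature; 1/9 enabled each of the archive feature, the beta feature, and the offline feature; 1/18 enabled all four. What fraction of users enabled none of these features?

By inclusion–exclusion:
P(≥1) = 4/9 + 4/9 + 5/9 + 17/36 − 1/6 − 1/4 − 2/9 − 1/4 − 7/36 − 2/9 + 1/9 + 1/12 + 1/9 + 1/9 − 1/18 = 35/36
P(none) = 1 − 35/36 = 1/36

1/36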